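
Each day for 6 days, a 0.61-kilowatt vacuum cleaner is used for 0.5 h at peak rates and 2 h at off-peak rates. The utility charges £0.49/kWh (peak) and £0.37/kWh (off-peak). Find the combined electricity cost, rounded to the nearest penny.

£3.61

Peak energy = 0.61 kW × 0.5 h × 6 = 1.83 kWh
Off-peak energy = 0.61 kW × 2 h × 6 = 7.32 kWh
Cost = 1.83 × £0.49 + 7.32 × £0.37 = £0.8967 + £2.7084 = £3.61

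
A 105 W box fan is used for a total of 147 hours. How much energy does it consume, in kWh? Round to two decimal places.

15.44 kWh

Energy = 0.105 kW × 147 h = 15.435 kWh ≈ 15.44 kWh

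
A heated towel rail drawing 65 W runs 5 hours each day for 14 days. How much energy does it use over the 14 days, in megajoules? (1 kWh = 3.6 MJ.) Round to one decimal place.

Runtime = 5 h/day × 14 days = 70 h
Energy = 0.065 kW × 70 h = 4.55 kWh
= 4.55 × 3.6 MJ = 16.4 MJ

16.4 MJ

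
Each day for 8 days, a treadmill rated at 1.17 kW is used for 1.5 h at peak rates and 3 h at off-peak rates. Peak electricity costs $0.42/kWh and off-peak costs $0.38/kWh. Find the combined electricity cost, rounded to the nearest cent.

Peak energy = 1.17 kW × 1.5 h × 8 = 14.04 kWh
Off-peak energy = 1.17 kW × 3 h × 8 = 28.08 kWh
Cost = 14.04 × $0.42 + 28.08 × $0.38 = $5.8968 + $10.6704 = $16.57

$16.57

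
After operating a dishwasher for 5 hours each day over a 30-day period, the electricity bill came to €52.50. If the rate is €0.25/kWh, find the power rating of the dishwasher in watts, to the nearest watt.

Energy = €52.50 ÷ €0.25/kWh = 210 kWh
Runtime = 5 h/day × 30 days = 150 h
Power = 210 kWh ÷ 150 h = 1.4 kW = 1400 W

1400 W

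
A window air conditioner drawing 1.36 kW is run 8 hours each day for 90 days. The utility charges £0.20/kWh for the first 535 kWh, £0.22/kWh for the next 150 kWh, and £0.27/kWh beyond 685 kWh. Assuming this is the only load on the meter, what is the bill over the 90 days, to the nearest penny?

Runtime = 8 h/day × 90 days = 720 h
Energy = 1.36 kW × 720 h = 979.2 kWh
Tier 1 (0–535 kWh): 535 × £0.20 = £107
Tier 2 (535–685 kWh): 150 × £0.22 = £33
Above 685 kWh: 294.2 × £0.27 = £79.434
Bill = £219.43

£219.43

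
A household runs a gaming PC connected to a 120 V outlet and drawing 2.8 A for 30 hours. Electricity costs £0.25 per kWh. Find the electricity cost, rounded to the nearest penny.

Power = 2.8 A × 120 V = 336 W = 0.336 kW
Energy = 0.336 kW × 30 h = 10.08 kWh
Cost = 10.08 kWh × £0.25/kWh = £2.52

£2.52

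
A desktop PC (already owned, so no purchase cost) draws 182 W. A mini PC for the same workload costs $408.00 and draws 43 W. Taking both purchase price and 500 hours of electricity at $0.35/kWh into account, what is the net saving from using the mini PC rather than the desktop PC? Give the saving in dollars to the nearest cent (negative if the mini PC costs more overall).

desktop PC: $0.00 + (182/1000) kW × 500 h × $0.35 = $0.00 + $31.85 = $31.85
mini PC: $408.00 + (43/1000) kW × 500 h × $0.35 = $408.00 + $7.525 = $415.525
Saving = $31.85 − $415.525 = −$383.675 → -$383.68

-$383.68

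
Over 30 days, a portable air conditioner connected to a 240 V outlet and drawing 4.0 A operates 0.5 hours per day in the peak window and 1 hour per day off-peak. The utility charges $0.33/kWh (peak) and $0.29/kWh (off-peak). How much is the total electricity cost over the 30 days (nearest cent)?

$13.10

Power = 4.0 A × 240 V = 960 W = 0.96 kW
Peak energy = 0.96 kW × 0.5 h × 30 = 14.4 kWh
Off-peak energy = 0.96 kW × 1 h × 30 = 28.8 kWh
Cost = 14.4 × $0.33 + 28.8 × $0.29 = $4.752 + $8.352 = $13.10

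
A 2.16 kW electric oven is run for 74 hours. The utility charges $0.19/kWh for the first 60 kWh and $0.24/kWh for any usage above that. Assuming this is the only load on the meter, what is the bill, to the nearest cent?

Energy = 2.16 kW × 74 h = 159.84 kWh
Tier 1 (0–60 kWh): 60 × $0.19 = $11.4
Above 60 kWh: 99.84 × $0.24 = $23.9616
Bill = $35.36

$35.36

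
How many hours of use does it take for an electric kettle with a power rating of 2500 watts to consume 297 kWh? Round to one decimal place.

118.8 h

Hours = 297 kWh ÷ 2.5 kW = 118.8 h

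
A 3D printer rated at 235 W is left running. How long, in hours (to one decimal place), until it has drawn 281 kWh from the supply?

1195.7 h

Hours = 281 kWh ÷ 0.235 kW = 1195.7 h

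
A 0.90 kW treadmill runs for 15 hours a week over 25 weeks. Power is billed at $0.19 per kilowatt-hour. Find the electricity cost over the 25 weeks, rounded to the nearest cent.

$64.13

Runtime = 15 h/week × 25 weeks = 375 h
Energy = 0.9 kW × 375 h = 337.5 kWh
Cost = 337.5 kWh × $0.19/kWh = $64.13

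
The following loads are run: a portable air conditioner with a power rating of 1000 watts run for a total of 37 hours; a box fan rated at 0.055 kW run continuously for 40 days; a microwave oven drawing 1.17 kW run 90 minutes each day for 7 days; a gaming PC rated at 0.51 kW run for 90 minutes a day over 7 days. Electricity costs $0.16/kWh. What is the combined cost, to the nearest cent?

portable air conditioner: 1 kW × 37 h = 37 kWh
box fan: Runtime = 24 h × 40 = 960 h
box fan: 0.055 kW × 960 h = 52.8 kWh
microwave oven: Runtime = 90 min × 7 = 630 min = 10.5 h
microwave oven: 1.17 kW × 10.5 h = 12.285 kWh
gaming PC: Runtime = 90 min × 7 = 630 min = 10.5 h
gaming PC: 0.51 kW × 10.5 h = 5.355 kWh
Total energy = 107.44 kWh
Cost = 107.44 × $0.16 = $17.19

$17.19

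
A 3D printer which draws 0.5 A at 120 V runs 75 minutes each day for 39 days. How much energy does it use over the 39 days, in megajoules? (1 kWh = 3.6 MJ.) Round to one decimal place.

Power = 0.5 A × 120 V = 60 W = 0.06 kW
Runtime = 75 min × 39 = 2925 min = 48.75 h
Energy = 0.06 kW × 48.75 h = 2.925 kWh
= 2.925 × 3.6 MJ = 10.5 MJ

10.5 MJ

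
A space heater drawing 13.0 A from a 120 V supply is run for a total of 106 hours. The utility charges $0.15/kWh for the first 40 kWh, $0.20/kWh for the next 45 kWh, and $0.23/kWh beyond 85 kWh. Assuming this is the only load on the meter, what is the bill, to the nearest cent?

Power = 13.0 A × 120 V = 1560 W = 1.56 kW
Energy = 1.56 kW × 106 h = 165.36 kWh
Tier 1 (0–40 kWh): 40 × $0.15 = $6
Tier 2 (40–85 kWh): 45 × $0.20 = $9
Above 85 kWh: 80.36 × $0.23 = $18.4828
Bill = $33.48

$33.48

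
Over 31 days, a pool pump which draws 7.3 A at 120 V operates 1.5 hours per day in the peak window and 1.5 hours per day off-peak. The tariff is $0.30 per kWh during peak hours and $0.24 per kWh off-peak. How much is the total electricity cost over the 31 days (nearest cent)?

Power = 7.3 A × 120 V = 876 W = 0.876 kW
Peak energy = 0.876 kW × 1.5 h × 31 = 40.734 kWh
Off-peak energy = 0.876 kW × 1.5 h × 31 = 40.734 kWh
Cost = 40.734 × $0.30 + 40.734 × $0.24 = $12.2202 + $9.77616 = $22.00

$22.00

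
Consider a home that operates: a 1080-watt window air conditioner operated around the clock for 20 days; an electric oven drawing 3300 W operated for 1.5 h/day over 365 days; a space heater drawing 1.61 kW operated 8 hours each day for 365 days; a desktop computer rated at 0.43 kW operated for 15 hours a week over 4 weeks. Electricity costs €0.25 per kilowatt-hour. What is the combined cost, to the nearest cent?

window air conditioner: Runtime = 24 h × 20 = 480 h
window air conditioner: 1.08 kW × 480 h = 518.4 kWh
electric oven: Runtime = 1.5 h/day × 365 days = 547.5 h
electric oven: 3.3 kW × 547.5 h = 1806.75 kWh
space heater: Runtime = 8 h/day × 365 days = 2920 h
space heater: 1.61 kW × 2920 h = 4701.2 kWh
desktop computer: Runtime = 15 h/week × 4 weeks = 60 h
desktop computer: 0.43 kW × 60 h = 25.8 kWh
Total energy = 7052.15 kWh
Cost = 7052.15 × €0.25 = €1763.04

€1763.04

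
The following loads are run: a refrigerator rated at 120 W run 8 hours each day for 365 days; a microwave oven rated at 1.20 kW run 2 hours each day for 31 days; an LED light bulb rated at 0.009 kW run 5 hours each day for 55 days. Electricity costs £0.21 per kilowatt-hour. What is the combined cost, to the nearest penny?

refrigerator: Runtime = 8 h/day × 365 days = 2920 h
refrigerator: 0.12 kW × 2920 h = 350.4 kWh
microwave oven: Runtime = 2 h/day × 31 days = 62 h
microwave oven: 1.2 kW × 62 h = 74.4 kWh
LED light bulb: Runtime = 5 h/day × 55 days = 275 h
LED light bulb: 0.009 kW × 275 h = 2.475 kWh
Total energy = 427.275 kWh
Cost = 427.275 × £0.21 = £89.73

£89.73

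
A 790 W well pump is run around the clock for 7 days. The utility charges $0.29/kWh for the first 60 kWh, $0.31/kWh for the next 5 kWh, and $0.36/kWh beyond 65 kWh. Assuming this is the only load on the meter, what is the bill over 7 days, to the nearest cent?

$43.33

Runtime = 24 h × 7 = 168 h
Energy = 0.79 kW × 168 h = 132.72 kWh
Tier 1 (0–60 kWh): 60 × $0.29 = $17.4
Tier 2 (60–65 kWh): 5 × $0.31 = $1.55
Above 65 kWh: 67.72 × $0.36 = $24.3792
Bill = $43.33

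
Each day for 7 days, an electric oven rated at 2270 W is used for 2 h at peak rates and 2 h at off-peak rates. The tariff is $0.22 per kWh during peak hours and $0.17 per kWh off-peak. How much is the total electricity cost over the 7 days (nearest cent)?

Peak energy = 2.27 kW × 2 h × 7 = 31.78 kWh
Off-peak energy = 2.27 kW × 2 h × 7 = 31.78 kWh
Cost = 31.78 × $0.22 + 31.78 × $0.17 = $6.9916 + $5.4026 = $12.39

$12.39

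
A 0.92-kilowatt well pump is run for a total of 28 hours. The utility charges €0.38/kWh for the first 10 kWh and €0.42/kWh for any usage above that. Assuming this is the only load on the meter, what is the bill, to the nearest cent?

Energy = 0.92 kW × 28 h = 25.76 kWh
Tier 1 (0–10 kWh): 10 × €0.38 = €3.8
Above 10 kWh: 15.76 × €0.42 = €6.6192
Bill = €10.42

€10.42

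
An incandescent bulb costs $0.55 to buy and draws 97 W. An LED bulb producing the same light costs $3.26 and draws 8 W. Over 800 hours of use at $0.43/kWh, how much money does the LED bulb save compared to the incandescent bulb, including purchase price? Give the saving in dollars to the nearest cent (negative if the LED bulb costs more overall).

incandescent bulb: $0.55 + (97/1000) kW × 800 h × $0.43 = $0.55 + $33.368 = $33.918
LED bulb: $3.26 + (8/1000) kW × 800 h × $0.43 = $3.26 + $2.752 = $6.012
Saving = $33.918 − $6.012 = $27.906 → $27.91

$27.91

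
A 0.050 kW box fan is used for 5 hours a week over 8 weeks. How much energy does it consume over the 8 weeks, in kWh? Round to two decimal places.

2.00 kWh

Runtime = 5 h/week × 8 weeks = 40 h
Energy = 0.05 kW × 40 h = 2 kWh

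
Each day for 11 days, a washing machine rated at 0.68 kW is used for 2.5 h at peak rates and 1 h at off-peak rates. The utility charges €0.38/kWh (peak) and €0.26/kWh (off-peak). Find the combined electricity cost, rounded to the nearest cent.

Peak energy = 0.68 kW × 2.5 h × 11 = 18.7 kWh
Off-peak energy = 0.68 kW × 1 h × 11 = 7.48 kWh
Cost = 18.7 × €0.38 + 7.48 × €0.26 = €7.106 + €1.9448 = €9.05

€9.05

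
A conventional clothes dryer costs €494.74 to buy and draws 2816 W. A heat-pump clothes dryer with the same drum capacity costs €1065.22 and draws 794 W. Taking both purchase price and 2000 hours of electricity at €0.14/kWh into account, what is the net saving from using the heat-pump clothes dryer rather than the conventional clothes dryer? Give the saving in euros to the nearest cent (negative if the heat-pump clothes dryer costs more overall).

conventional clothes dryer: €494.74 + (2816/1000) kW × 2000 h × €0.14 = €494.74 + €788.48 = €1283.22
heat-pump clothes dryer: €1065.22 + (794/1000) kW × 2000 h × €0.14 = €1065.22 + €222.32 = €1287.54
Saving = €1283.22 − €1287.54 = −€4.32

-€4.32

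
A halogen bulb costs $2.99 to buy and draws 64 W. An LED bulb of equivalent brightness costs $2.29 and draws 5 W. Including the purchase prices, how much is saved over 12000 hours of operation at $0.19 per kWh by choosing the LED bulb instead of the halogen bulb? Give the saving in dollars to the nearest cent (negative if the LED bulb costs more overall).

$135.22

halogen bulb: $2.99 + (64/1000) kW × 12000 h × $0.19 = $2.99 + $145.92 = $148.91
LED bulb: $2.29 + (5/1000) kW × 12000 h × $0.19 = $2.29 + $11.4 = $13.69
Saving = $148.91 − $13.69 = $135.22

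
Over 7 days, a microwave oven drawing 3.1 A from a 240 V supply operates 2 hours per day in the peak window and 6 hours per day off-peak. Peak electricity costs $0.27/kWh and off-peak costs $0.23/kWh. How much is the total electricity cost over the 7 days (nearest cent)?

Power = 3.1 A × 240 V = 744 W = 0.744 kW
Peak energy = 0.744 kW × 2 h × 7 = 10.416 kWh
Off-peak energy = 0.744 kW × 6 h × 7 = 31.248 kWh
Cost = 10.416 × $0.27 + 31.248 × $0.23 = $2.81232 + $7.18704 = $10.00

$10.00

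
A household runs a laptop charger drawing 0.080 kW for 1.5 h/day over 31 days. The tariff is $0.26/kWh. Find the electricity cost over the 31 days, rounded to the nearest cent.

$0.97

Runtime = 1.5 h/day × 31 days = 46.5 h
Energy = 0.08 kW × 46.5 h = 3.72 kWh
Cost = 3.72 kWh × $0.26/kWh = $0.97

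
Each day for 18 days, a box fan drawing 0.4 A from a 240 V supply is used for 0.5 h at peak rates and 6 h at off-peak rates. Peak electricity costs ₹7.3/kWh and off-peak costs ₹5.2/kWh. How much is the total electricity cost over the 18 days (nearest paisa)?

Power = 0.4 A × 240 V = 96 W = 0.096 kW
Peak energy = 0.096 kW × 0.5 h × 18 = 0.864 kWh
Off-peak energy = 0.096 kW × 6 h × 18 = 10.368 kWh
Cost = 0.864 × ₹7.3 + 10.368 × ₹5.2 = ₹6.3072 + ₹53.9136 = ₹60.22

₹60.22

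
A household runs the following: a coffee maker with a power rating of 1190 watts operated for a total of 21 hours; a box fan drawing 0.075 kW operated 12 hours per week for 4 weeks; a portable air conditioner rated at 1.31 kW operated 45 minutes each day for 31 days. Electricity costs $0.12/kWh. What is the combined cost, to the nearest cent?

$7.09

coffee maker: 1.19 kW × 21 h = 24.99 kWh
box fan: Runtime = 12 h/week × 4 weeks = 48 h
box fan: 0.075 kW × 48 h = 3.6 kWh
portable air conditioner: Runtime = 45 min × 31 = 1395 min = 23.25 h
portable air conditioner: 1.31 kW × 23.25 h = 30.4575 kWh
Total energy = 59.0475 kWh
Cost = 59.0475 × $0.12 = $7.09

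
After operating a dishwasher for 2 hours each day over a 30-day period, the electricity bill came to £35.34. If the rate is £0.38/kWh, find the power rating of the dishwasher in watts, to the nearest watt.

1550 W

Energy = £35.34 ÷ £0.38/kWh = 93 kWh
Runtime = 2 h/day × 30 days = 60 h
Power = 93 kWh ÷ 60 h = 1.55 kW = 1550 W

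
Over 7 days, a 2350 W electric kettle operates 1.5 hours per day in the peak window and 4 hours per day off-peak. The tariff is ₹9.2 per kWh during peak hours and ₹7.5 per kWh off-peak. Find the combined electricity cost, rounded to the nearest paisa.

Peak energy = 2.35 kW × 1.5 h × 7 = 24.675 kWh
Off-peak energy = 2.35 kW × 4 h × 7 = 65.8 kWh
Cost = 24.675 × ₹9.2 + 65.8 × ₹7.5 = ₹227.01 + ₹493.5 = ₹720.51

₹720.51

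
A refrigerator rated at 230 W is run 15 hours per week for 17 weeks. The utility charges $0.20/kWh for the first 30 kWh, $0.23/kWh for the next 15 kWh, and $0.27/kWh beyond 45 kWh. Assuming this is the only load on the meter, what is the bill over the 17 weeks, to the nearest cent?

$13.14

Runtime = 15 h/week × 17 weeks = 255 h
Energy = 0.23 kW × 255 h = 58.65 kWh
Tier 1 (0–30 kWh): 30 × $0.20 = $6
Tier 2 (30–45 kWh): 15 × $0.23 = $3.45
Above 45 kWh: 13.65 × $0.27 = $3.6855
Bill = $13.14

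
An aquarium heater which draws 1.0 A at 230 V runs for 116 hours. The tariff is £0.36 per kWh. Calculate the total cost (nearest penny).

£9.60

Power = 1.0 A × 230 V = 230 W = 0.23 kW
Energy = 0.23 kW × 116 h = 26.68 kWh
Cost = 26.68 kWh × £0.36/kWh = £9.60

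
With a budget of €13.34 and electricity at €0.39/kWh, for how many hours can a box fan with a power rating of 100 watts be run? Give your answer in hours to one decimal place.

342.1 h

Energy available = €13.34 ÷ €0.39/kWh = 34.2051 kWh
Hours = 34.2051 kWh ÷ 0.1 kW = 342.1 h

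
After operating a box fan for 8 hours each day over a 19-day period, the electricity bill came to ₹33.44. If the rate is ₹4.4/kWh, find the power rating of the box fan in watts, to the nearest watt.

50 W

Energy = ₹33.44 ÷ ₹4.4/kWh = 7.6 kWh
Runtime = 8 h/day × 19 days = 152 h
Power = 7.6 kWh ÷ 152 h = 0.05 kW = 50 W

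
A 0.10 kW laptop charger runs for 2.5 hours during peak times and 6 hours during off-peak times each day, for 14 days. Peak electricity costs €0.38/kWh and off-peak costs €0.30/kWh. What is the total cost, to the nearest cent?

€3.85

Peak energy = 0.1 kW × 2.5 h × 14 = 3.5 kWh
Off-peak energy = 0.1 kW × 6 h × 14 = 8.4 kWh
Cost = 3.5 × €0.38 + 8.4 × €0.30 = €1.33 + €2.52 = €3.85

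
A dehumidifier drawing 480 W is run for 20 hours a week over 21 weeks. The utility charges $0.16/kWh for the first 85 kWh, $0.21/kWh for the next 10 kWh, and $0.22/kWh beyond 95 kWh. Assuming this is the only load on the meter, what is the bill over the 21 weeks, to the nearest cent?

$39.15

Runtime = 20 h/week × 21 weeks = 420 h
Energy = 0.48 kW × 420 h = 201.6 kWh
Tier 1 (0–85 kWh): 85 × $0.16 = $13.6
Tier 2 (85–95 kWh): 10 × $0.21 = $2.1
Above 95 kWh: 106.6 × $0.22 = $23.452
Bill = $39.15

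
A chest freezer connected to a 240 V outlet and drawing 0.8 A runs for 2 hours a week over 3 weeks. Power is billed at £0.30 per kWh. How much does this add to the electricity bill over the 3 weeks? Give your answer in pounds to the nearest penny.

£0.35

Power = 0.8 A × 240 V = 192 W = 0.192 kW
Runtime = 2 h/week × 3 weeks = 6 h
Energy = 0.192 kW × 6 h = 1.152 kWh
Cost = 1.152 kWh × £0.30/kWh = £0.35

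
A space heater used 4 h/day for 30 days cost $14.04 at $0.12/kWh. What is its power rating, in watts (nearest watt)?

975 W

Energy = $14.04 ÷ $0.12/kWh = 117 kWh
Runtime = 4 h/day × 30 days = 120 h
Power = 117 kWh ÷ 120 h = 0.975 kW = 975 W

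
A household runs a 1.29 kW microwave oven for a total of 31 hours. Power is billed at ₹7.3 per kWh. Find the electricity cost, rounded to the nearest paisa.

₹291.93

Energy = 1.29 kW × 31 h = 39.99 kWh
Cost = 39.99 kWh × ₹7.3/kWh = ₹291.93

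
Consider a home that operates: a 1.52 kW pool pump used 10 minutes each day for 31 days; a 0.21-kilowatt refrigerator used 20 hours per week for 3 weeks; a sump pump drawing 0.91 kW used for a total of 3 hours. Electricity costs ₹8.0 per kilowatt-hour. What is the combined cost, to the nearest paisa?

pool pump: Runtime = 10 min × 31 = 310 min = 5.166666… h
pool pump: 1.52 kW × 5.166666… h = 7.853333… kWh
refrigerator: Runtime = 20 h/week × 3 weeks = 60 h
refrigerator: 0.21 kW × 60 h = 12.6 kWh
sump pump: 0.91 kW × 3 h = 2.73 kWh
Total energy = 23.183333… kWh
Cost = 23.183333… × ₹8.0 = ₹185.47

₹185.47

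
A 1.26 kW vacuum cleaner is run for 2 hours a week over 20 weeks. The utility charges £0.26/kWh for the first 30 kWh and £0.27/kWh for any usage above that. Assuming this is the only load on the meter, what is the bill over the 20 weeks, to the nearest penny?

Runtime = 2 h/week × 20 weeks = 40 h
Energy = 1.26 kW × 40 h = 50.4 kWh
Tier 1 (0–30 kWh): 30 × £0.26 = £7.8
Above 30 kWh: 20.4 × £0.27 = £5.508
Bill = £13.31

£13.31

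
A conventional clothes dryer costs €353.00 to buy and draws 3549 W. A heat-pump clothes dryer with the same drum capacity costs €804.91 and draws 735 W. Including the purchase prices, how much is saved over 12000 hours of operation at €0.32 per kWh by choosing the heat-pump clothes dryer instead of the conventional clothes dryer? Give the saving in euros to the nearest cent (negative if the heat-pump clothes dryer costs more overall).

€10353.85

conventional clothes dryer: €353.00 + (3549/1000) kW × 12000 h × €0.32 = €353.00 + €13628.16 = €13981.16
heat-pump clothes dryer: €804.91 + (735/1000) kW × 12000 h × €0.32 = €804.91 + €2822.4 = €3627.31
Saving = €13981.16 − €3627.31 = €10353.85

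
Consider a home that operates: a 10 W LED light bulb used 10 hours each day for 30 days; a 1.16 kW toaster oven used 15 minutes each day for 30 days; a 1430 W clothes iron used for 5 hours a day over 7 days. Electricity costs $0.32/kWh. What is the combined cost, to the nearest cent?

$19.76

LED light bulb: Runtime = 10 h/day × 30 days = 300 h
LED light bulb: 0.01 kW × 300 h = 3 kWh
toaster oven: Runtime = 15 min × 30 = 450 min = 7.5 h
toaster oven: 1.16 kW × 7.5 h = 8.7 kWh
clothes iron: Runtime = 5 h/day × 7 days = 35 h
clothes iron: 1.43 kW × 35 h = 50.05 kWh
Total energy = 61.75 kWh
Cost = 61.75 × $0.32 = $19.76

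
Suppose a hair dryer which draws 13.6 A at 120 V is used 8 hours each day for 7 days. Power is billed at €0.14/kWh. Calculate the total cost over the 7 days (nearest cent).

€12.79

Power = 13.6 A × 120 V = 1632 W = 1.632 kW
Runtime = 8 h/day × 7 days = 56 h
Energy = 1.632 kW × 56 h = 91.392 kWh
Cost = 91.392 kWh × €0.14/kWh = €12.79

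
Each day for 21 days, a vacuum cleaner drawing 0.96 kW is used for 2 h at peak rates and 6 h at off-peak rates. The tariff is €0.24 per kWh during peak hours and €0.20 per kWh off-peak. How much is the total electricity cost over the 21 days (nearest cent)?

€33.87

Peak energy = 0.96 kW × 2 h × 21 = 40.32 kWh
Off-peak energy = 0.96 kW × 6 h × 21 = 120.96 kWh
Cost = 40.32 × €0.24 + 120.96 × €0.20 = €9.6768 + €24.192 = €33.87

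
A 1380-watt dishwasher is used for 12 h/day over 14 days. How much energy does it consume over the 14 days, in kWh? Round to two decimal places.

231.84 kWh

Runtime = 12 h/day × 14 days = 168 h
Energy = 1.38 kW × 168 h = 231.84 kWh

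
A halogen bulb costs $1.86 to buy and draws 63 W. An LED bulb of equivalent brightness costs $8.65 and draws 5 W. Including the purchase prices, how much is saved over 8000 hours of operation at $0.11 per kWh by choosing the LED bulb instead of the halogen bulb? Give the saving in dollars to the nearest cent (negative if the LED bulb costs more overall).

$44.25

halogen bulb: $1.86 + (63/1000) kW × 8000 h × $0.11 = $1.86 + $55.44 = $57.3
LED bulb: $8.65 + (5/1000) kW × 8000 h × $0.11 = $8.65 + $4.4 = $13.05
Saving = $57.3 − $13.05 = $44.25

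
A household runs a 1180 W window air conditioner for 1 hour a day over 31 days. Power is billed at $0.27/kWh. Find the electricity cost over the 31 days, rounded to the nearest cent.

$9.88

Runtime = 1 h/day × 31 days = 31 h
Energy = 1.18 kW × 31 h = 36.58 kWh
Cost = 36.58 kWh × $0.27/kWh = $9.88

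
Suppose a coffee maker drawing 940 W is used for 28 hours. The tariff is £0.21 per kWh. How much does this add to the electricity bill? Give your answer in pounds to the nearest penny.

£5.53

Energy = 0.94 kW × 28 h = 26.32 kWh
Cost = 26.32 kWh × £0.21/kWh = £5.53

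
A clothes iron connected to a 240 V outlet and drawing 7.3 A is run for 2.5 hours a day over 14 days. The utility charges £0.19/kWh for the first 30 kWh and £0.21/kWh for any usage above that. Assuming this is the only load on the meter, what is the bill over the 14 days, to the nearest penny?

Power = 7.3 A × 240 V = 1752 W = 1.752 kW
Runtime = 2.5 h/day × 14 days = 35 h
Energy = 1.752 kW × 35 h = 61.32 kWh
Tier 1 (0–30 kWh): 30 × £0.19 = £5.7
Above 30 kWh: 31.32 × £0.21 = £6.5772
Bill = £12.28

£12.28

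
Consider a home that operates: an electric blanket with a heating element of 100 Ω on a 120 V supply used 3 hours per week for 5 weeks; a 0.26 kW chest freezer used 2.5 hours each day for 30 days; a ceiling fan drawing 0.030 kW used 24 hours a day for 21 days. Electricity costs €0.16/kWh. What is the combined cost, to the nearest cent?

€5.88

electric blanket: Power = V²/R = 120²/100 = 144 W = 0.144 kW
electric blanket: Runtime = 3 h/week × 5 weeks = 15 h
electric blanket: 0.144 kW × 15 h = 2.16 kWh
chest freezer: Runtime = 2.5 h/day × 30 days = 75 h
chest freezer: 0.26 kW × 75 h = 19.5 kWh
ceiling fan: Runtime = 24 h × 21 = 504 h
ceiling fan: 0.03 kW × 504 h = 15.12 kWh
Total energy = 36.78 kWh
Cost = 36.78 × €0.16 = €5.88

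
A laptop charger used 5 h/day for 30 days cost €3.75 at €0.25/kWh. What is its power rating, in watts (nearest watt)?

100 W

Energy = €3.75 ÷ €0.25/kWh = 15 kWh
Runtime = 5 h/day × 30 days = 150 h
Power = 15 kWh ÷ 150 h = 0.1 kW = 100 W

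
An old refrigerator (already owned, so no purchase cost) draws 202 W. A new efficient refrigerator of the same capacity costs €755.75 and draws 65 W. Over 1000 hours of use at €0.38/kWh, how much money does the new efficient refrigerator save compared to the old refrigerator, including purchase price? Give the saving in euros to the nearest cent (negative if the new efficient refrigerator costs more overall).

old refrigerator: €0.00 + (202/1000) kW × 1000 h × €0.38 = €0.00 + €76.76 = €76.76
new efficient refrigerator: €755.75 + (65/1000) kW × 1000 h × €0.38 = €755.75 + €24.7 = €780.45
Saving = €76.76 − €780.45 = −€703.69

-€703.69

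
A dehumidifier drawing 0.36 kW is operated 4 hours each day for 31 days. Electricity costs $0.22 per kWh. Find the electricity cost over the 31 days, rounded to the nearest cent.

$9.82

Runtime = 4 h/day × 31 days = 124 h
Energy = 0.36 kW × 124 h = 44.64 kWh
Cost = 44.64 kWh × $0.22/kWh = $9.82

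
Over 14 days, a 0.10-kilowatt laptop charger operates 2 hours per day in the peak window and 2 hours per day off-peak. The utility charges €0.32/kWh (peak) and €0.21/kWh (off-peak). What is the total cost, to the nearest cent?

€1.48

Peak energy = 0.1 kW × 2 h × 14 = 2.8 kWh
Off-peak energy = 0.1 kW × 2 h × 14 = 2.8 kWh
Cost = 2.8 × €0.32 + 2.8 × €0.21 = €0.896 + €0.588 = €1.48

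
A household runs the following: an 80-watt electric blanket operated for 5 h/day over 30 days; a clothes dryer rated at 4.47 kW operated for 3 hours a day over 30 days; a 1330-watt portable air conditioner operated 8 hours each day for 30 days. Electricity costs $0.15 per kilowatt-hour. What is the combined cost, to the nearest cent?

electric blanket: Runtime = 5 h/day × 30 days = 150 h
electric blanket: 0.08 kW × 150 h = 12 kWh
clothes dryer: Runtime = 3 h/day × 30 days = 90 h
clothes dryer: 4.47 kW × 90 h = 402.3 kWh
portable air conditioner: Runtime = 8 h/day × 30 days = 240 h
portable air conditioner: 1.33 kW × 240 h = 319.2 kWh
Total energy = 733.5 kWh
Cost = 733.5 × $0.15 = $110.03

$110.03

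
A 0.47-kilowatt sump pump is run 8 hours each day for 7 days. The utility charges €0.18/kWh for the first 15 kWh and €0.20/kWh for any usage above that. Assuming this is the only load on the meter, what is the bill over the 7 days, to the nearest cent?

€4.96

Runtime = 8 h/day × 7 days = 56 h
Energy = 0.47 kW × 56 h = 26.32 kWh
Tier 1 (0–15 kWh): 15 × €0.18 = €2.7
Above 15 kWh: 11.32 × €0.20 = €2.264
Bill = €4.96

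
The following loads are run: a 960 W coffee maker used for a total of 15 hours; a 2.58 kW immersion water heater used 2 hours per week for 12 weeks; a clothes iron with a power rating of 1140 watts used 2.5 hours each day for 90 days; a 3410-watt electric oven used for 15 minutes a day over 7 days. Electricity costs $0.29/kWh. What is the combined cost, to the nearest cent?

coffee maker: 0.96 kW × 15 h = 14.4 kWh
immersion water heater: Runtime = 2 h/week × 12 weeks = 24 h
immersion water heater: 2.58 kW × 24 h = 61.92 kWh
clothes iron: Runtime = 2.5 h/day × 90 days = 225 h
clothes iron: 1.14 kW × 225 h = 256.5 kWh
electric oven: Runtime = 15 min × 7 = 105 min = 1.75 h
electric oven: 3.41 kW × 1.75 h = 5.9675 kWh
Total energy = 338.7875 kWh
Cost = 338.7875 × $0.29 = $98.25

$98.25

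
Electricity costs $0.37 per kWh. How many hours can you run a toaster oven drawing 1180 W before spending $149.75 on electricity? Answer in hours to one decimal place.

Energy available = $149.75 ÷ $0.37/kWh = 404.7297 kWh
Hours = 404.7297 kWh ÷ 1.18 kW = 343.0 h

343.0 h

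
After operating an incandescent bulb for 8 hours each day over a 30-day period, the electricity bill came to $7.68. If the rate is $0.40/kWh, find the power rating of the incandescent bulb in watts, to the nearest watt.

80 W

Energy = $7.68 ÷ $0.40/kWh = 19.2 kWh
Runtime = 8 h/day × 30 days = 240 h
Power = 19.2 kWh ÷ 240 h = 0.08 kW = 80 W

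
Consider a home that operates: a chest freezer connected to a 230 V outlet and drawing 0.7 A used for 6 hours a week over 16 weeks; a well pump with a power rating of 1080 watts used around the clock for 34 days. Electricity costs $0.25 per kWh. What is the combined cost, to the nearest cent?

$224.18

chest freezer: Power = 0.7 A × 230 V = 161 W = 0.161 kW
chest freezer: Runtime = 6 h/week × 16 weeks = 96 h
chest freezer: 0.161 kW × 96 h = 15.456 kWh
well pump: Runtime = 24 h × 34 = 816 h
well pump: 1.08 kW × 816 h = 881.28 kWh
Total energy = 896.736 kWh
Cost = 896.736 × $0.25 = $224.18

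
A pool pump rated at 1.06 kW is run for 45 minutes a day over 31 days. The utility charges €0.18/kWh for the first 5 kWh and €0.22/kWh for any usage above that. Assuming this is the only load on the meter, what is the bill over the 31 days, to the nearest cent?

€5.22

Runtime = 45 min × 31 = 1395 min = 23.25 h
Energy = 1.06 kW × 23.25 h = 24.645 kWh
Tier 1 (0–5 kWh): 5 × €0.18 = €0.9
Above 5 kWh: 19.645 × €0.22 = €4.3219
Bill = €5.22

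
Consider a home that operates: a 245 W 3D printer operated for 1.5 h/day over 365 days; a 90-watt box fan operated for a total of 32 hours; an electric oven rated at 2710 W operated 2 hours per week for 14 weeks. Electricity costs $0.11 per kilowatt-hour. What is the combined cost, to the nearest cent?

3D printer: Runtime = 1.5 h/day × 365 days = 547.5 h
3D printer: 0.245 kW × 547.5 h = 134.1375 kWh
box fan: 0.09 kW × 32 h = 2.88 kWh
electric oven: Runtime = 2 h/week × 14 weeks = 28 h
electric oven: 2.71 kW × 28 h = 75.88 kWh
Total energy = 212.8975 kWh
Cost = 212.8975 × $0.11 = $23.42

$23.42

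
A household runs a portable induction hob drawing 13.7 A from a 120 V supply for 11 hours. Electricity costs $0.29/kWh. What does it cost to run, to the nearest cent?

$5.24

Power = 13.7 A × 120 V = 1644 W = 1.644 kW
Energy = 1.644 kW × 11 h = 18.084 kWh
Cost = 18.084 kWh × $0.29/kWh = $5.24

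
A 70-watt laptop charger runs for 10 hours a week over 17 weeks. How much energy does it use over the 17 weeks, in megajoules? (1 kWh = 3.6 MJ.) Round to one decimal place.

42.8 MJ

Runtime = 10 h/week × 17 weeks = 170 h
Energy = 0.07 kW × 170 h = 11.9 kWh
= 11.9 × 3.6 MJ = 42.8 MJ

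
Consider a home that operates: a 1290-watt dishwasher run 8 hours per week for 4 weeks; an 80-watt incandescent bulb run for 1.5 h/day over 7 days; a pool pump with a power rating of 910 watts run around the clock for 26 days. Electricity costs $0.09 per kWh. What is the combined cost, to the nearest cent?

$54.90

dishwasher: Runtime = 8 h/week × 4 weeks = 32 h
dishwasher: 1.29 kW × 32 h = 41.28 kWh
incandescent bulb: Runtime = 1.5 h/day × 7 days = 10.5 h
incandescent bulb: 0.08 kW × 10.5 h = 0.84 kWh
pool pump: Runtime = 24 h × 26 = 624 h
pool pump: 0.91 kW × 624 h = 567.84 kWh
Total energy = 609.96 kWh
Cost = 609.96 × $0.09 = $54.90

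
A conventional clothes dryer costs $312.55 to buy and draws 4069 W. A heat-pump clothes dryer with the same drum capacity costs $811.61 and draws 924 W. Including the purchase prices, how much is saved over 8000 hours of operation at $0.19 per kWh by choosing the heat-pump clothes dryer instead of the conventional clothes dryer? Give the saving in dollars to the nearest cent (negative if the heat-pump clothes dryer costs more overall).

conventional clothes dryer: $312.55 + (4069/1000) kW × 8000 h × $0.19 = $312.55 + $6184.88 = $6497.43
heat-pump clothes dryer: $811.61 + (924/1000) kW × 8000 h × $0.19 = $811.61 + $1404.48 = $2216.09
Saving = $6497.43 − $2216.09 = $4281.34

$4281.34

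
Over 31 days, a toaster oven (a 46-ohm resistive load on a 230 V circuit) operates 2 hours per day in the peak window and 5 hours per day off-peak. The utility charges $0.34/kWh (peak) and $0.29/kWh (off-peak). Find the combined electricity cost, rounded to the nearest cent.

$75.93

Power = V²/R = 230²/46 = 1150 W = 1.15 kW
Peak energy = 1.15 kW × 2 h × 31 = 71.3 kWh
Off-peak energy = 1.15 kW × 5 h × 31 = 178.25 kWh
Cost = 71.3 × $0.34 + 178.25 × $0.29 = $24.242 + $51.6925 = $75.93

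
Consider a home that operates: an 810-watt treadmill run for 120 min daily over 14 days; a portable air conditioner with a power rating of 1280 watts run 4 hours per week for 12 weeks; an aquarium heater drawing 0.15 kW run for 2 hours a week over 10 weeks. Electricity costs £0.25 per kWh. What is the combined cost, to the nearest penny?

£21.78

treadmill: Runtime = 120 min × 14 = 1680 min = 28 h
treadmill: 0.81 kW × 28 h = 22.68 kWh
portable air conditioner: Runtime = 4 h/week × 12 weeks = 48 h
portable air conditioner: 1.28 kW × 48 h = 61.44 kWh
aquarium heater: Runtime = 2 h/week × 10 weeks = 20 h
aquarium heater: 0.15 kW × 20 h = 3 kWh
Total energy = 87.12 kWh
Cost = 87.12 × £0.25 = £21.78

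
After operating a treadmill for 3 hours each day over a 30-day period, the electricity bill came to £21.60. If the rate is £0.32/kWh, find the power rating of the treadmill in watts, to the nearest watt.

Energy = £21.60 ÷ £0.32/kWh = 67.5 kWh
Runtime = 3 h/day × 30 days = 90 h
Power = 67.5 kWh ÷ 90 h = 0.75 kW = 750 W

750 W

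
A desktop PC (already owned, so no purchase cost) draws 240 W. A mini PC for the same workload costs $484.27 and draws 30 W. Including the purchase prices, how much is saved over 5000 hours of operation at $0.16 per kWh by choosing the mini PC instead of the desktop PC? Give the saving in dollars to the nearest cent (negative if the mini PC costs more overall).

-$316.27

desktop PC: $0.00 + (240/1000) kW × 5000 h × $0.16 = $0.00 + $192 = $192
mini PC: $484.27 + (30/1000) kW × 5000 h × $0.16 = $484.27 + $24 = $508.27
Saving = $192 − $508.27 = −$316.27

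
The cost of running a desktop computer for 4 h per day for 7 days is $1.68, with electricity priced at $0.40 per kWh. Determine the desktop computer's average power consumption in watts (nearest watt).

Energy = $1.68 ÷ $0.40/kWh = 4.2 kWh
Runtime = 4 h/day × 7 days = 28 h
Power = 4.2 kWh ÷ 28 h = 0.15 kW = 150 W

150 W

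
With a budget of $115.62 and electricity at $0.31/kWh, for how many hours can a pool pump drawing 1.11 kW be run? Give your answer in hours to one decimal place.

336.0 h

Energy available = $115.62 ÷ $0.31/kWh = 372.9677 kWh
Hours = 372.9677 kWh ÷ 1.11 kW = 336.0 h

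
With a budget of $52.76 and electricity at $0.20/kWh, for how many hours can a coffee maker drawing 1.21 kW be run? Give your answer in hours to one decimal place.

Energy available = $52.76 ÷ $0.20/kWh = 263.8 kWh
Hours = 263.8 kWh ÷ 1.21 kW = 218.0 h

218.0 h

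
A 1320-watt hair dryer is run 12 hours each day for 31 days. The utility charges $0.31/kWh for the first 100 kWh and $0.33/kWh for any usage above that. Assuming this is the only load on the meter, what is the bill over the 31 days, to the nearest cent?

Runtime = 12 h/day × 31 days = 372 h
Energy = 1.32 kW × 372 h = 491.04 kWh
Tier 1 (0–100 kWh): 100 × $0.31 = $31
Above 100 kWh: 391.04 × $0.33 = $129.0432
Bill = $160.04

$160.04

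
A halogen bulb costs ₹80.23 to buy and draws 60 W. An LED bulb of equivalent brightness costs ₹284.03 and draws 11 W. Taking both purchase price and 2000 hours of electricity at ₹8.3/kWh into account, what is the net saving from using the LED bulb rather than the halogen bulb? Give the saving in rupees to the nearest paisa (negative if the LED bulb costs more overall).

halogen bulb: ₹80.23 + (60/1000) kW × 2000 h × ₹8.3 = ₹80.23 + ₹996 = ₹1076.23
LED bulb: ₹284.03 + (11/1000) kW × 2000 h × ₹8.3 = ₹284.03 + ₹182.6 = ₹466.63
Saving = ₹1076.23 − ₹466.63 = ₹609.6

₹609.60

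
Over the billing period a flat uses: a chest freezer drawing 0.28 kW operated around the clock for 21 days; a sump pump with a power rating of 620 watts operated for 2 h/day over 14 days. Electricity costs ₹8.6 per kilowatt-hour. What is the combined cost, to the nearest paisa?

chest freezer: Runtime = 24 h × 21 = 504 h
chest freezer: 0.28 kW × 504 h = 141.12 kWh
sump pump: Runtime = 2 h/day × 14 days = 28 h
sump pump: 0.62 kW × 28 h = 17.36 kWh
Total energy = 158.48 kWh
Cost = 158.48 × ₹8.6 = ₹1362.93

₹1362.93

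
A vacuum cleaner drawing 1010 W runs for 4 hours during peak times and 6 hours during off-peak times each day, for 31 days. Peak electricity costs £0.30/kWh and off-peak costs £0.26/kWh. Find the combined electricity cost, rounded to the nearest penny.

£86.42

Peak energy = 1.01 kW × 4 h × 31 = 125.24 kWh
Off-peak energy = 1.01 kW × 6 h × 31 = 187.86 kWh
Cost = 125.24 × £0.30 + 187.86 × £0.26 = £37.572 + £48.8436 = £86.42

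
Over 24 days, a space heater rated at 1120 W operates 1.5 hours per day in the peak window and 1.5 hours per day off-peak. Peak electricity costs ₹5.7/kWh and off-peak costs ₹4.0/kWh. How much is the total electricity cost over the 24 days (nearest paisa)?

₹391.10

Peak energy = 1.12 kW × 1.5 h × 24 = 40.32 kWh
Off-peak energy = 1.12 kW × 1.5 h × 24 = 40.32 kWh
Cost = 40.32 × ₹5.7 + 40.32 × ₹4.0 = ₹229.824 + ₹161.28 = ₹391.10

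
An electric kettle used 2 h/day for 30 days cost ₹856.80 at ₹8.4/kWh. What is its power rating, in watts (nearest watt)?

Energy = ₹856.80 ÷ ₹8.4/kWh = 102 kWh
Runtime = 2 h/day × 30 days = 60 h
Power = 102 kWh ÷ 60 h = 1.7 kW = 1700 W

1700 W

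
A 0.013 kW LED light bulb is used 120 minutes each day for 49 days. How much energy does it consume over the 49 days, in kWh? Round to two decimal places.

Runtime = 120 min × 49 = 5880 min = 98 h
Energy = 0.013 kW × 98 h = 1.274 kWh ≈ 1.27 kWh

1.27 kWh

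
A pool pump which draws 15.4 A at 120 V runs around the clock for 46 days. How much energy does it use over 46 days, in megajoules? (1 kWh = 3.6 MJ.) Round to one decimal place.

Power = 15.4 A × 120 V = 1848 W = 1.848 kW
Runtime = 24 h × 46 = 1104 h
Energy = 1.848 kW × 1104 h = 2040.192 kWh
= 2040.192 × 3.6 MJ = 7344.7 MJ

7344.7 MJ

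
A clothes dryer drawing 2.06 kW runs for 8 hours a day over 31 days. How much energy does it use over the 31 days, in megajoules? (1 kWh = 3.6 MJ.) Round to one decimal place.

Runtime = 8 h/day × 31 days = 248 h
Energy = 2.06 kW × 248 h = 510.88 kWh
= 510.88 × 3.6 MJ = 1839.2 MJ

1839.2 MJ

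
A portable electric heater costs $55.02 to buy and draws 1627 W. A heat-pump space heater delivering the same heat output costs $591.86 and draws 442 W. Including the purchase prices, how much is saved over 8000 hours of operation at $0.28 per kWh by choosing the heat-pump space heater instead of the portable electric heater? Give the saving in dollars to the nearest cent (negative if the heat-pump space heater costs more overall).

portable electric heater: $55.02 + (1627/1000) kW × 8000 h × $0.28 = $55.02 + $3644.48 = $3699.5
heat-pump space heater: $591.86 + (442/1000) kW × 8000 h × $0.28 = $591.86 + $990.08 = $1581.94
Saving = $3699.5 − $1581.94 = $2117.56

$2117.56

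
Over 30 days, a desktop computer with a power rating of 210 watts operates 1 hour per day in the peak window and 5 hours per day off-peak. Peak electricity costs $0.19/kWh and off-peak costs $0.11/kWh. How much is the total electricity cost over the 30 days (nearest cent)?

$4.66

Peak energy = 0.21 kW × 1 h × 30 = 6.3 kWh
Off-peak energy = 0.21 kW × 5 h × 30 = 31.5 kWh
Cost = 6.3 × $0.19 + 31.5 × $0.11 = $1.197 + $3.465 = $4.66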